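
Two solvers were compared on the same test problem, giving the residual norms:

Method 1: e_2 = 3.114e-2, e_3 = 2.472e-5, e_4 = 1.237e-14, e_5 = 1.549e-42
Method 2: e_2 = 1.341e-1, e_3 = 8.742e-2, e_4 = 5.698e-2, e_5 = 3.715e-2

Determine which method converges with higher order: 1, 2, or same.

1

Method 1: p ≈ ln(1.549e-42/1.237e-14)/ln(1.237e-14/2.472e-5) ≈ 3.00.
Method 2: p ≈ ln(3.715e-2/5.698e-2)/ln(5.698e-2/8.742e-2) ≈ 1.00.
Method 1 has the higher order (≈3.0 vs ≈1.0).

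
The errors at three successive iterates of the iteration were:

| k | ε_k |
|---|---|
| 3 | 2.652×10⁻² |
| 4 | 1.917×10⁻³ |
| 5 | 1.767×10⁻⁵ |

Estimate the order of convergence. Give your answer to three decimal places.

1.784

p ≈ ln(ε_5/ε_4) / ln(ε_4/ε_3)
  = ln(1.767×10⁻⁵/1.917×10⁻³) / ln(1.917×10⁻³/2.652×10⁻²)
  = ln(0.00921753) / ln(0.0722851)
  = -4.686648 / -2.627137 ≈ 1.783937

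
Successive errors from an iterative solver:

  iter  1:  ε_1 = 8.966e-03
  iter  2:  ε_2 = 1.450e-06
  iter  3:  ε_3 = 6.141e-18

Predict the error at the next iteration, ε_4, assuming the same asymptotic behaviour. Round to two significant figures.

First estimate the order: p ≈ ln(ε_3/ε_2) / ln(ε_2/ε_1) = ln(6.141e-18/1.450e-06)/ln(1.450e-06/8.966e-03) = ln(4.23517e-12)/ln(0.000161722) ≈ 2.9999.
Then ε_4 ≈ ε_3·(ε_3/ε_2)^p = 6.141e-18·(4.23517e-12)^2.9999 = 6.141e-18·7.6164e-35 ≈ 4.677e-52.

4.7e-52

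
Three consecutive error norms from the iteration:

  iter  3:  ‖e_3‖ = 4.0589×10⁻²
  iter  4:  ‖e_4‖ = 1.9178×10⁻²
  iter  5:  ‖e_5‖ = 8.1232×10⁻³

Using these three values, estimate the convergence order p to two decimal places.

p ≈ ln(‖e_5‖/‖e_4‖) / ln(‖e_4‖/‖e_3‖)
  = ln(8.1232×10⁻³/1.9178×10⁻²) / ln(1.9178×10⁻²/4.0589×10⁻²)
  = ln(0.423569) / ln(0.472493)
  = -0.85904 / -0.74973 ≈ 1.14580

1.15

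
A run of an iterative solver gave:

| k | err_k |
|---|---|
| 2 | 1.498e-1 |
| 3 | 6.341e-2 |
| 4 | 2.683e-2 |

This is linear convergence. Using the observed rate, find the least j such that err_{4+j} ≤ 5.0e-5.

8

Rate ρ ≈ err_4/err_3 = 2.683e-2/6.341e-2 = 0.4231.
After j more steps, err_{4+j} ≈ 2.683e-2·ρ^j; need ρ^j ≤ 5.0e-5/2.683e-2 = 0.00186359.
j ≥ ln(0.00186359)/ln(0.4231) = -6.2853/-0.86015 = 7.307.
So 8 more iterations are needed.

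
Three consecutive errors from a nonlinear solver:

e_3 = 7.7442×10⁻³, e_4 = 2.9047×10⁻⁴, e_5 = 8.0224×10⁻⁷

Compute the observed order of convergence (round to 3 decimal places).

p ≈ ln(e_5/e_4) / ln(e_4/e_3)
  = ln(8.0224×10⁻⁷/2.9047×10⁻⁴) / ln(2.9047×10⁻⁴/7.7442×10⁻³)
  = ln(0.00276187) / ln(0.0375081)
  = -5.891847 / -3.283198 ≈ 1.794545

1.795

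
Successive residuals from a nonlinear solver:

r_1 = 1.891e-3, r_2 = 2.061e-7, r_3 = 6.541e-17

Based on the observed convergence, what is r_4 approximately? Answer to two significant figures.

1.1e-39

First estimate the order: p ≈ ln(r_3/r_2) / ln(r_2/r_1) = ln(6.541e-17/2.061e-7)/ln(2.061e-7/1.891e-3) = ln(3.1737e-10)/ln(0.00010899) ≈ 2.3970.
Then r_4 ≈ r_3·(r_3/r_2)^p = 6.541e-17·(3.1737e-10)^2.3970 = 6.541e-17·1.70708e-23 ≈ 1.117e-39.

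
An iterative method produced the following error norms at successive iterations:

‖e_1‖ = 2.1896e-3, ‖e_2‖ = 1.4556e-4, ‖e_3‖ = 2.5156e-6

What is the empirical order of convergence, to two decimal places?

1.50

p ≈ ln(‖e_3‖/‖e_2‖) / ln(‖e_2‖/‖e_1‖)
  = ln(2.5156e-6/1.4556e-4) / ln(1.4556e-4/2.1896e-3)
  = ln(0.0172822) / ln(0.0664779)
  = -4.05808 / -2.71089 ≈ 1.49695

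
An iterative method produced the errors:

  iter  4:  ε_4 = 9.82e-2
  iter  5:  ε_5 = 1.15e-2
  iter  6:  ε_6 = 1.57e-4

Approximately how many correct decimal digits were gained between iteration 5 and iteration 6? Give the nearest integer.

Digits gained ≈ log₁₀(ε_5/ε_6) = log₁₀(1.15e-2/1.57e-4) = log₁₀(73.2484) ≈ 1.865.

2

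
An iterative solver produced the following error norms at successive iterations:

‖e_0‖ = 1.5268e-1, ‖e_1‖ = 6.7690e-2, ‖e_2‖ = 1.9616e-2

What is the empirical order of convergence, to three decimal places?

1.523

p ≈ ln(‖e_2‖/‖e_1‖) / ln(‖e_1‖/‖e_0‖)
  = ln(1.9616e-2/6.7690e-2) / ln(6.7690e-2/1.5268e-1)
  = ln(0.289792) / ln(0.443346)
  = -1.238592 / -0.813405 ≈ 1.522725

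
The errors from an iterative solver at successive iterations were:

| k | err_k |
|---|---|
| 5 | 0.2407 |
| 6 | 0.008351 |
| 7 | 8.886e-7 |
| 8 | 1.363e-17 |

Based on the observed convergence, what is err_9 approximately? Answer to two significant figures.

First estimate the order: p ≈ ln(err_8/err_7) / ln(err_7/err_6) = ln(1.363e-17/8.886e-7)/ln(8.886e-7/0.008351) = ln(1.53387e-11)/ln(0.000106406) ≈ 2.7219.
Then err_9 ≈ err_8·(err_8/err_7)^p = 1.363e-17·(1.53387e-11)^2.7219 = 1.363e-17·3.67111e-30 ≈ 5.004e-47.

5.0e-47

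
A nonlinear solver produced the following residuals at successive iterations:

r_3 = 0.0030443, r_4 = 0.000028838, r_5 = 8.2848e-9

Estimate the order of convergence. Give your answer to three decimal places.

1.750

p ≈ ln(r_5/r_4) / ln(r_4/r_3)
  = ln(8.2848e-9/0.000028838) / ln(0.000028838/0.0030443)
  = ln(0.000287288) / ln(0.00947279)
  = -8.155025 / -4.659332 ≈ 1.750256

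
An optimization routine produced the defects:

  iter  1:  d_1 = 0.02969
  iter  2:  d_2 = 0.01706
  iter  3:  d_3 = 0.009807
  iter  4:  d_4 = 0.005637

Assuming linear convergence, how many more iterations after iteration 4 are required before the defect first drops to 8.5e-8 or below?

21

Rate ρ ≈ d_4/d_3 = 0.005637/0.009807 = 0.5748.
After j more steps, d_{4+j} ≈ 0.005637·ρ^j; need ρ^j ≤ 8.5e-8/0.005637 = 1.50789e-05.
j ≥ ln(1.50789e-05)/ln(0.5748) = -11.1022/-0.55373 = 20.050.
So 21 more iterations are needed.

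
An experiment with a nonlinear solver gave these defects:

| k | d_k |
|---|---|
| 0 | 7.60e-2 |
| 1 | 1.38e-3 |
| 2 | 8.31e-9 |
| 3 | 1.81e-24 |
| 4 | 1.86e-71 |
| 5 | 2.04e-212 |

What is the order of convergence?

3

Consecutive ratios: d_5/d_4 = 2.04e-212/1.86e-71 = 1.09677e-141, d_4/d_3 = 1.86e-71/1.81e-24 = 1.02762e-47.
p ≈ ln(1.09677e-141)/ln(1.02762e-47) = -324.5721/-108.1942 ≈ 3.00.
So the convergence is cubic (order 3).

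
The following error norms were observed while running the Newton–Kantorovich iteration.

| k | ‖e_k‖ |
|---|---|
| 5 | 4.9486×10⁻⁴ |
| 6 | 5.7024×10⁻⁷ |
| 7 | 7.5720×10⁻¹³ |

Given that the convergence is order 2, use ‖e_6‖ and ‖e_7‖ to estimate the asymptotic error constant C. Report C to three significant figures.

2.33

C ≈ ‖e_7‖ / ‖e_6‖^2
  = 7.5720×10⁻¹³ / (5.7024×10⁻⁷)^2
  = 7.5720×10⁻¹³ / 3.25174e-13 ≈ 2.3286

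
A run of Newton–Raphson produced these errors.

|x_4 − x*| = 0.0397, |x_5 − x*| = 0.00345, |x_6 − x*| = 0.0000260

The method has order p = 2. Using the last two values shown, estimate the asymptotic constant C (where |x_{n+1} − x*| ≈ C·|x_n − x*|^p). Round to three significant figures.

C ≈ |x_6 − x*| / |x_5 − x*|^2
  = 0.0000260 / (0.00345)^2
  = 0.0000260 / 1.19025e-05 ≈ 2.1844

2.18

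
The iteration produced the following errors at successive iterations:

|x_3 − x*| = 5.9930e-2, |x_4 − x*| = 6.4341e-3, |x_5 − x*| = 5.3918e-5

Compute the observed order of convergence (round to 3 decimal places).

2.143

p ≈ ln(|x_5 − x*|/|x_4 − x*|) / ln(|x_4 − x*|/|x_3 − x*|)
  = ln(5.3918e-5/6.4341e-3) / ln(6.4341e-3/5.9930e-2)
  = ln(0.00838004) / ln(0.10736)
  = -4.781903 / -2.231568 ≈ 2.142844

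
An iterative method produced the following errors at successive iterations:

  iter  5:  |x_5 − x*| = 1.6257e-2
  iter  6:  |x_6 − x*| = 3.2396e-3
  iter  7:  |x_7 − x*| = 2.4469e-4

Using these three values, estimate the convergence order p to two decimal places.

1.60

p ≈ ln(|x_7 − x*|/|x_6 − x*|) / ln(|x_6 − x*|/|x_5 − x*|)
  = ln(2.4469e-4/3.2396e-3) / ln(3.2396e-3/1.6257e-2)
  = ln(0.0755309) / ln(0.199274)
  = -2.58321 / -1.61307 ≈ 1.60142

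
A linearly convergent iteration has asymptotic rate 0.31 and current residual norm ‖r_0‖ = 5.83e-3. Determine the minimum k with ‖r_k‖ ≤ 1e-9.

After k steps, ‖r_k‖ ≈ 5.83e-3·0.31^k.
Need 0.31^k ≤ 1e-9/5.83e-3 = 1.71527e-07.
k ≥ ln(1.71527e-07)/ln(0.31) = -15.5785/-1.17118 = 13.302.
Smallest integer k = 14.

14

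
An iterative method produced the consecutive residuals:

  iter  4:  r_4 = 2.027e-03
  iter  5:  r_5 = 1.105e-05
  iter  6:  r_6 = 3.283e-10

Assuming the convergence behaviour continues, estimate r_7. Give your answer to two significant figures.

First estimate the order: p ≈ ln(r_6/r_5) / ln(r_5/r_4) = ln(3.283e-10/1.105e-05)/ln(1.105e-05/2.027e-03) = ln(2.97104e-05)/ln(0.00545141) ≈ 2.0000.
Then r_7 ≈ r_6·(r_6/r_5)^p = 3.283e-10·(2.97104e-05)^2.0000 = 3.283e-10·8.82708e-10 ≈ 2.898e-19.

2.9e-19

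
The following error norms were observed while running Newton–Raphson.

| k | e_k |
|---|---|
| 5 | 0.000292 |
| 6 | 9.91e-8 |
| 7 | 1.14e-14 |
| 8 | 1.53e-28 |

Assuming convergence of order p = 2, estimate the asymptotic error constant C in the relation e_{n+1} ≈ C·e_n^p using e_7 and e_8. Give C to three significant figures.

C ≈ e_8 / e_7^2
  = 1.53e-28 / (1.14e-14)^2
  = 1.53e-28 / 1.2996e-28 ≈ 1.1773

1.18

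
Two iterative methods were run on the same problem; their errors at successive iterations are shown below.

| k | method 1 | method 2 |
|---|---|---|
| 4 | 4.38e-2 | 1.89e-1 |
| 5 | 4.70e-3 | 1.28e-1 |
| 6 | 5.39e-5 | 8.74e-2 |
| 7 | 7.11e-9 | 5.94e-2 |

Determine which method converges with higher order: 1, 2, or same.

Method 1: p ≈ ln(7.11e-9/5.39e-5)/ln(5.39e-5/4.70e-3) ≈ 2.00.
Method 2: p ≈ ln(5.94e-2/8.74e-2)/ln(8.74e-2/1.28e-1) ≈ 1.01.
Method 1 has the higher order (≈2.0 vs ≈1.0).

1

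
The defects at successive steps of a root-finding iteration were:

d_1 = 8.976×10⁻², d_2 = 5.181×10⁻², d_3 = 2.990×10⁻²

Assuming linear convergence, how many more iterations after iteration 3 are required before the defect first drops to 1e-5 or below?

15

Rate ρ ≈ d_3/d_2 = 2.990×10⁻²/5.181×10⁻² = 0.5771.
After j more steps, d_{3+j} ≈ 2.990×10⁻²·ρ^j; need ρ^j ≤ 1e-5/2.990×10⁻² = 0.000334448.
j ≥ ln(0.000334448)/ln(0.5771) = -8.0030/-0.54974 = 14.558.
So 15 more iterations are needed.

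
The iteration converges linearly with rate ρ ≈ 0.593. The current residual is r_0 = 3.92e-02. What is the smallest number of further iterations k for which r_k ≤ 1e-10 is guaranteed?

After k steps, r_k ≈ 3.92e-02·0.593^k.
Need 0.593^k ≤ 1e-10/3.92e-02 = 2.55102e-09.
k ≥ ln(2.55102e-09)/ln(0.593) = -19.7868/-0.52256 = 37.865.
Smallest integer k = 38.

38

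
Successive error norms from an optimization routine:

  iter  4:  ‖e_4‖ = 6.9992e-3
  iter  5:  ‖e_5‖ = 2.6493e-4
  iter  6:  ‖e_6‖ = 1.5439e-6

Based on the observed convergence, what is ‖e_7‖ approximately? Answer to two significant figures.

4.8e-10

First estimate the order: p ≈ ln(‖e_6‖/‖e_5‖) / ln(‖e_5‖/‖e_4‖) = ln(1.5439e-6/2.6493e-4)/ln(2.6493e-4/6.9992e-3) = ln(0.00582758)/ln(0.0378515) ≈ 1.5715.
Then ‖e_7‖ ≈ ‖e_6‖·(‖e_6‖/‖e_5‖)^p = 1.5439e-6·(0.00582758)^1.5715 = 1.5439e-6·0.000307939 ≈ 4.754e-10.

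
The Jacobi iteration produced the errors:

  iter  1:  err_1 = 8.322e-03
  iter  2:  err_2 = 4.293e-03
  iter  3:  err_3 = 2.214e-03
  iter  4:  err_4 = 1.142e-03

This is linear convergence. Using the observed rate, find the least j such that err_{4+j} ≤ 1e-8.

18

Rate ρ ≈ err_4/err_3 = 1.142e-03/2.214e-03 = 0.5158.
After j more steps, err_{4+j} ≈ 1.142e-03·ρ^j; need ρ^j ≤ 1e-8/1.142e-03 = 8.75657e-06.
j ≥ ln(8.75657e-06)/ln(0.5158) = -11.6457/-0.66204 = 17.591.
So 18 more iterations are needed.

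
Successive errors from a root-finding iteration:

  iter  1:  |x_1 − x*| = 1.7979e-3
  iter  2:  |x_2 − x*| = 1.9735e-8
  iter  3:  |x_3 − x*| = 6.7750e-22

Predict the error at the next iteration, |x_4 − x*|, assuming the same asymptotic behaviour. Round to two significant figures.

First estimate the order: p ≈ ln(|x_3 − x*|/|x_2 − x*|) / ln(|x_2 − x*|/|x_1 − x*|) = ln(6.7750e-22/1.9735e-8)/ln(1.9735e-8/1.7979e-3) = ln(3.43299e-14)/ln(1.09767e-05) ≈ 2.7148.
Then |x_4 − x*| ≈ |x_3 − x*|·(|x_3 − x*|/|x_2 − x*|)^p = 6.7750e-22·(3.43299e-14)^2.7148 = 6.7750e-22·2.79926e-37 ≈ 1.896e-58.

1.9e-58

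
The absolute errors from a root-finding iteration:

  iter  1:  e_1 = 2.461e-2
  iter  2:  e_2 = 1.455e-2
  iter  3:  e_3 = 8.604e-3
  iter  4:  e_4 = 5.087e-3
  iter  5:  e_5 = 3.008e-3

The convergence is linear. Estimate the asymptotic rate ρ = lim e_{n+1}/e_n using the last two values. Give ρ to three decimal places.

0.591

ρ ≈ e_5/e_4 = 3.008e-3/5.087e-3 = 0.59131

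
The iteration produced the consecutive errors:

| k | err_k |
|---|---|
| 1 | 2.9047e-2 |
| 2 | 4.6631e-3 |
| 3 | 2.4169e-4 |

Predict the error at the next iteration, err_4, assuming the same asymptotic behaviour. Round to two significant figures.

First estimate the order: p ≈ ln(err_3/err_2) / ln(err_2/err_1) = ln(2.4169e-4/4.6631e-3)/ln(4.6631e-3/2.9047e-2) = ln(0.0518303)/ln(0.160536) ≈ 1.6180.
Then err_4 ≈ err_3·(err_3/err_2)^p = 2.4169e-4·(0.0518303)^1.6180 = 2.4169e-4·0.0083214 ≈ 2.011e-06.

2.0e-6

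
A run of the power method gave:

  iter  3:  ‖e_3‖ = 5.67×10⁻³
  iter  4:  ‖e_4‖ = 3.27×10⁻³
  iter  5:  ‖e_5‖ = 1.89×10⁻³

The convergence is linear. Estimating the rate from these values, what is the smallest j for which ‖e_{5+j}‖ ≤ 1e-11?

Rate ρ ≈ ‖e_5‖/‖e_4‖ = 1.89×10⁻³/3.27×10⁻³ = 0.5780.
After j more steps, ‖e_{5+j}‖ ≈ 1.89×10⁻³·ρ^j; need ρ^j ≤ 1e-11/1.89×10⁻³ = 5.29101e-09.
j ≥ ln(5.29101e-09)/ln(0.5780) = -19.0573/-0.54818 = 34.765.
So 35 more iterations are needed.

35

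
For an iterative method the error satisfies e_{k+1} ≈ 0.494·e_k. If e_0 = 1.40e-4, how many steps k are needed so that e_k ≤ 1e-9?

After k steps, e_k ≈ 1.40e-4·0.494^k.
Need 0.494^k ≤ 1e-9/1.40e-4 = 7.14286e-06.
k ≥ ln(7.14286e-06)/ln(0.494) = -11.8494/-0.70522 = 16.802.
Smallest integer k = 17.

17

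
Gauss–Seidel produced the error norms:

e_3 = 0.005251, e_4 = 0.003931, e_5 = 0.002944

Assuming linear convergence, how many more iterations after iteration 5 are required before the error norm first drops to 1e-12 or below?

Rate ρ ≈ e_5/e_4 = 0.002944/0.003931 = 0.7489.
After j more steps, e_{5+j} ≈ 0.002944·ρ^j; need ρ^j ≤ 1e-12/0.002944 = 3.39674e-10.
j ≥ ln(3.39674e-10)/ln(0.7489) = -21.8030/-0.28915 = 75.404.
So 76 more iterations are needed.

76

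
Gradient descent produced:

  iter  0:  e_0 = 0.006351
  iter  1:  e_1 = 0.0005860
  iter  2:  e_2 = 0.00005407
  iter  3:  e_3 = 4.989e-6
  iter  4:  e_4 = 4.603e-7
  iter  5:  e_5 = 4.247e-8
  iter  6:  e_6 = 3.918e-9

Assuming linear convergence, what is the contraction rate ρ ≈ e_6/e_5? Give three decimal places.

ρ ≈ e_6/e_5 = 3.918e-9/4.247e-8 = 0.09225

0.092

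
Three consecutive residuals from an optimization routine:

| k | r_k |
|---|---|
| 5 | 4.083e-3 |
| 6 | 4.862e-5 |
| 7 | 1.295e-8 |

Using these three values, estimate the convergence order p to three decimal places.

1.858

p ≈ ln(r_7/r_6) / ln(r_6/r_5)
  = ln(1.295e-8/4.862e-5) / ln(4.862e-5/4.083e-3)
  = ln(0.000266351) / ln(0.0119079)
  = -8.230696 / -4.430553 ≈ 1.857713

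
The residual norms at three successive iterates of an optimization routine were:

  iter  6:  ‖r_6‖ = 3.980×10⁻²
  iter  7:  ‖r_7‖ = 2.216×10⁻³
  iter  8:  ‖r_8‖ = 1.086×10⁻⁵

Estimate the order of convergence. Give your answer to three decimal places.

1.841

p ≈ ln(‖r_8‖/‖r_7‖) / ln(‖r_7‖/‖r_6‖)
  = ln(1.086×10⁻⁵/2.216×10⁻³) / ln(2.216×10⁻³/3.980×10⁻²)
  = ln(0.00490072) / ln(0.0556784)
  = -5.318373 / -2.888163 ≈ 1.841438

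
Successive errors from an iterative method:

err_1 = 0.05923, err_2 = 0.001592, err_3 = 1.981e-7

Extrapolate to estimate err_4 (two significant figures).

3.9e-17

First estimate the order: p ≈ ln(err_3/err_2) / ln(err_2/err_1) = ln(1.981e-7/0.001592)/ln(0.001592/0.05923) = ln(0.000124435)/ln(0.0268783) ≈ 2.4864.
Then err_4 ≈ err_3·(err_3/err_2)^p = 1.981e-7·(0.000124435)^2.4864 = 1.981e-7·1.95193e-10 ≈ 3.867e-17.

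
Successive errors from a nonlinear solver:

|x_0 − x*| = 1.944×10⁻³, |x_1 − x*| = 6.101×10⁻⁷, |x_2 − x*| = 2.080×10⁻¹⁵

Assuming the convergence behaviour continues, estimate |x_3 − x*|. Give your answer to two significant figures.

First estimate the order: p ≈ ln(|x_2 − x*|/|x_1 − x*|) / ln(|x_1 − x*|/|x_0 − x*|) = ln(2.080×10⁻¹⁵/6.101×10⁻⁷)/ln(6.101×10⁻⁷/1.944×10⁻³) = ln(3.40928e-09)/ln(0.000313837) ≈ 2.4170.
Then |x_3 − x*| ≈ |x_2 − x*|·(|x_2 − x*|/|x_1 − x*|)^p = 2.080×10⁻¹⁵·(3.40928e-09)^2.4170 = 2.080×10⁻¹⁵·3.42331e-21 ≈ 7.12e-36.

7.1e-36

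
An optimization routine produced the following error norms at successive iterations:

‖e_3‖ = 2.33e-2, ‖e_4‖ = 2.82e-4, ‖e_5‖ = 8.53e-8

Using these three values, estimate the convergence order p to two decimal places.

1.84

p ≈ ln(‖e_5‖/‖e_4‖) / ln(‖e_4‖/‖e_3‖)
  = ln(8.53e-8/2.82e-4) / ln(2.82e-4/2.33e-2)
  = ln(0.000302482) / ln(0.012103)
  = -8.10349 / -4.41430 ≈ 1.83574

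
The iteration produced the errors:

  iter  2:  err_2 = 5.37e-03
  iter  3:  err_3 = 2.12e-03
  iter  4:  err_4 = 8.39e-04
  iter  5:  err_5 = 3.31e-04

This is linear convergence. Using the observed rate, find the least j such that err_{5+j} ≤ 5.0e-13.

Rate ρ ≈ err_5/err_4 = 3.31e-04/8.39e-04 = 0.3945.
After j more steps, err_{5+j} ≈ 3.31e-04·ρ^j; need ρ^j ≤ 5.0e-13/3.31e-04 = 1.51057e-09.
j ≥ ln(1.51057e-09)/ln(0.3945) = -20.3108/-0.93014 = 21.836.
So 22 more iterations are needed.

22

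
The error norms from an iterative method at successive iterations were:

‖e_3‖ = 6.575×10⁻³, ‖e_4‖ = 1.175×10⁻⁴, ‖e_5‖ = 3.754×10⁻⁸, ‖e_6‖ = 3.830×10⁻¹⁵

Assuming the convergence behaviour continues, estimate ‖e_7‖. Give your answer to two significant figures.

4.0e-29

First estimate the order: p ≈ ln(‖e_6‖/‖e_5‖) / ln(‖e_5‖/‖e_4‖) = ln(3.830×10⁻¹⁵/3.754×10⁻⁸)/ln(3.754×10⁻⁸/1.175×10⁻⁴) = ln(1.02025e-07)/ln(0.000319489) ≈ 2.0001.
Then ‖e_7‖ ≈ ‖e_6‖·(‖e_6‖/‖e_5‖)^p = 3.830×10⁻¹⁵·(1.02025e-07)^2.0001 = 3.830×10⁻¹⁵·1.03924e-14 ≈ 3.98e-29.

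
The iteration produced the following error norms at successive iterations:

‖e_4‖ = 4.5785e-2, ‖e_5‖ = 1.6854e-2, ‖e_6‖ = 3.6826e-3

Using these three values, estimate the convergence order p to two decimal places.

p ≈ ln(‖e_6‖/‖e_5‖) / ln(‖e_5‖/‖e_4‖)
  = ln(3.6826e-3/1.6854e-2) / ln(1.6854e-2/4.5785e-2)
  = ln(0.2185) / ln(0.368112)
  = -1.52097 / -0.99937 ≈ 1.52193

1.52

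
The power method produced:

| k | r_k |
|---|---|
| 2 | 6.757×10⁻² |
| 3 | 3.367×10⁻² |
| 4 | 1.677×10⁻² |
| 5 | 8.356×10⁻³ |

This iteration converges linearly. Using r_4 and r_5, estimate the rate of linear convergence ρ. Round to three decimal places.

ρ ≈ r_5/r_4 = 8.356×10⁻³/1.677×10⁻² = 0.49827

0.498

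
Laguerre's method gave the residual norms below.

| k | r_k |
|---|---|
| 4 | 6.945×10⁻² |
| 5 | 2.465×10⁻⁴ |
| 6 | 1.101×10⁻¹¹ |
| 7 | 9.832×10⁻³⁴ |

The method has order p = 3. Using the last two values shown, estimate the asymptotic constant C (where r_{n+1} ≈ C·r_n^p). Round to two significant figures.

0.74

C ≈ r_7 / r_6^3
  = 9.832×10⁻³⁴ / (1.101×10⁻¹¹)^3
  = 9.832×10⁻³⁴ / 1.33463e-33 ≈ 0.73668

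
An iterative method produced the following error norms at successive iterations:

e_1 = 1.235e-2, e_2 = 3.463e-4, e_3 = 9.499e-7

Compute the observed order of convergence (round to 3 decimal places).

p ≈ ln(e_3/e_2) / ln(e_2/e_1)
  = ln(9.499e-7/3.463e-4) / ln(3.463e-4/1.235e-2)
  = ln(0.002743) / ln(0.0280405)
  = -5.898703 / -3.574105 ≈ 1.650400

1.650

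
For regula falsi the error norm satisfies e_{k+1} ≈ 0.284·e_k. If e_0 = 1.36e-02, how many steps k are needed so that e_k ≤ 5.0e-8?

10

After k steps, e_k ≈ 1.36e-02·0.284^k.
Need 0.284^k ≤ 5.0e-8/1.36e-02 = 3.67647e-06.
k ≥ ln(3.67647e-06)/ln(0.284) = -12.5136/-1.25878 = 9.941.
Smallest integer k = 10.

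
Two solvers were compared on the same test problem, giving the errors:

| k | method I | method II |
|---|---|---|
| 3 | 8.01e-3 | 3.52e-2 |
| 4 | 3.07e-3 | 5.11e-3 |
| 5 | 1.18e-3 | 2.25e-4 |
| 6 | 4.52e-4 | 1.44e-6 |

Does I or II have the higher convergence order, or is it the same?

Method I: p ≈ ln(4.52e-4/1.18e-3)/ln(1.18e-3/3.07e-3) ≈ 1.00.
Method II: p ≈ ln(1.44e-6/2.25e-4)/ln(2.25e-4/5.11e-3) ≈ 1.62.
Method II has the higher order (≈1.6 vs ≈1.0).

II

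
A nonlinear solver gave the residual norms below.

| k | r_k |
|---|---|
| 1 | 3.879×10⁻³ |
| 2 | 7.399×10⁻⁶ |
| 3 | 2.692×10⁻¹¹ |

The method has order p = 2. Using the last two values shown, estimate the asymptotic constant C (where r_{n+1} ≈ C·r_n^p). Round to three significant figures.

C ≈ r_3 / r_2^2
  = 2.692×10⁻¹¹ / (7.399×10⁻⁶)^2
  = 2.692×10⁻¹¹ / 5.47452e-11 ≈ 0.49173

0.492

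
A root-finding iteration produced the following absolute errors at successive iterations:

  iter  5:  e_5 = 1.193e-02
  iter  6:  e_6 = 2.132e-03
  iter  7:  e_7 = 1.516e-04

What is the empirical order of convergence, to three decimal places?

p ≈ ln(e_7/e_6) / ln(e_6/e_5)
  = ln(1.516e-04/2.132e-03) / ln(2.132e-03/1.193e-02)
  = ln(0.0711069) / ln(0.178709)
  = -2.643571 / -1.721996 ≈ 1.535178

1.535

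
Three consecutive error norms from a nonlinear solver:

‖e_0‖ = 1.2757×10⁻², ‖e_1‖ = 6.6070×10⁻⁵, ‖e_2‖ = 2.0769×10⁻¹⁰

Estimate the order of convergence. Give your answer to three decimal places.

p ≈ ln(‖e_2‖/‖e_1‖) / ln(‖e_1‖/‖e_0‖)
  = ln(2.0769×10⁻¹⁰/6.6070×10⁻⁵) / ln(6.6070×10⁻⁵/1.2757×10⁻²)
  = ln(3.14348e-06) / ln(0.00517912)
  = -12.670180 / -5.263120 ≈ 2.407352

2.407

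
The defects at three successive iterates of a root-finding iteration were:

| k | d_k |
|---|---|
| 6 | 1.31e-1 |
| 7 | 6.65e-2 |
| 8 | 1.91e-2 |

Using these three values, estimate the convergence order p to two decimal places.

1.84

p ≈ ln(d_8/d_7) / ln(d_7/d_6)
  = ln(1.91e-2/6.65e-2) / ln(6.65e-2/1.31e-1)
  = ln(0.287218) / ln(0.507634)
  = -1.24751 / -0.67799 ≈ 1.84001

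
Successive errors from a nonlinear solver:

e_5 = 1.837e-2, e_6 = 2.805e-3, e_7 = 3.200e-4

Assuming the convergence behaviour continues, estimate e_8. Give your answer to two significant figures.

2.6e-5

First estimate the order: p ≈ ln(e_7/e_6) / ln(e_6/e_5) = ln(3.200e-4/2.805e-3)/ln(2.805e-3/1.837e-2) = ln(0.114082)/ln(0.152695) ≈ 1.1551.
Then e_8 ≈ e_7·(e_7/e_6)^p = 3.200e-4·(0.114082)^1.1551 = 3.200e-4·0.0814688 ≈ 2.607e-05.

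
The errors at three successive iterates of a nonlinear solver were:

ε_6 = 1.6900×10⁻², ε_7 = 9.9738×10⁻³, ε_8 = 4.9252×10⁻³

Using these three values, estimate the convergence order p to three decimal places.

1.338

p ≈ ln(ε_8/ε_7) / ln(ε_7/ε_6)
  = ln(4.9252×10⁻³/9.9738×10⁻³) / ln(9.9738×10⁻³/1.6900×10⁻²)
  = ln(0.493814) / ln(0.590166)
  = -0.705596 / -0.527351 ≈ 1.338001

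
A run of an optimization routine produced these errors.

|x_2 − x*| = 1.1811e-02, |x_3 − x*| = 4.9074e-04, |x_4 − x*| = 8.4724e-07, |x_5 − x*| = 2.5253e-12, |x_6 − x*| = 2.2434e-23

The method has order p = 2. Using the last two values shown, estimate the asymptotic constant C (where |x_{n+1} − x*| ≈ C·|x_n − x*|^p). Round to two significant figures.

3.5

C ≈ |x_6 − x*| / |x_5 − x*|^2
  = 2.2434e-23 / (2.5253e-12)^2
  = 2.2434e-23 / 6.37714e-24 ≈ 3.5179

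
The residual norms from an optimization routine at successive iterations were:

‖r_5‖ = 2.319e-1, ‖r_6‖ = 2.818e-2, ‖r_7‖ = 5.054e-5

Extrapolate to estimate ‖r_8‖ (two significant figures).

2.9e-13

First estimate the order: p ≈ ln(‖r_7‖/‖r_6‖) / ln(‖r_6‖/‖r_5‖) = ln(5.054e-5/2.818e-2)/ln(2.818e-2/2.319e-1) = ln(0.00179347)/ln(0.121518) ≈ 3.0002.
Then ‖r_8‖ ≈ ‖r_7‖·(‖r_7‖/‖r_6‖)^p = 5.054e-5·(0.00179347)^3.0002 = 5.054e-5·5.76147e-09 ≈ 2.912e-13.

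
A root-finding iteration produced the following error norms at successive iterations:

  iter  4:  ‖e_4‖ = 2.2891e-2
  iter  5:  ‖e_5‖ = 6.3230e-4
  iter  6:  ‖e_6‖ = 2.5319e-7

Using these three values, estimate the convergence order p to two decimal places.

2.18

p ≈ ln(‖e_6‖/‖e_5‖) / ln(‖e_5‖/‖e_4‖)
  = ln(2.5319e-7/6.3230e-4) / ln(6.3230e-4/2.2891e-2)
  = ln(0.000400427) / ln(0.0276222)
  = -7.82298 / -3.58914 ≈ 2.17963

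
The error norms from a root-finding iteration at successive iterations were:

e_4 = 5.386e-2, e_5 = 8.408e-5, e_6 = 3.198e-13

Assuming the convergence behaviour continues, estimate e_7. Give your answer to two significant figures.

First estimate the order: p ≈ ln(e_6/e_5) / ln(e_5/e_4) = ln(3.198e-13/8.408e-5)/ln(8.408e-5/5.386e-2) = ln(3.80352e-09)/ln(0.00156108) ≈ 3.0000.
Then e_7 ≈ e_6·(e_6/e_5)^p = 3.198e-13·(3.80352e-09)^3.0000 = 3.198e-13·5.50246e-26 ≈ 1.76e-38.

1.8e-38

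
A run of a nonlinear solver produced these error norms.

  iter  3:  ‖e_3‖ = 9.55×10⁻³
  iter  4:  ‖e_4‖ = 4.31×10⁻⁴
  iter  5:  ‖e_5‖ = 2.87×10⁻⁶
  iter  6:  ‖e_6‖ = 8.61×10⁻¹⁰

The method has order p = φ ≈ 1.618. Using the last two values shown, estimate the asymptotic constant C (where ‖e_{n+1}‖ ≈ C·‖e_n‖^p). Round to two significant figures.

C ≈ ‖e_6‖ / ‖e_5‖^1.618
  = 8.61×10⁻¹⁰ / (2.87×10⁻⁶)^1.618
  = 8.61×10⁻¹⁰ / 1.07858e-09 ≈ 0.79827

0.80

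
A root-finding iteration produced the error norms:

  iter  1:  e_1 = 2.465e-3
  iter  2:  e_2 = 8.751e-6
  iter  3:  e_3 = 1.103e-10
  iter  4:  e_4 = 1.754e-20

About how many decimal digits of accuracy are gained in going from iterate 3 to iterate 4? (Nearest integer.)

Digits gained ≈ log₁₀(e_3/e_4) = log₁₀(1.103e-10/1.754e-20) = log₁₀(6.28848e+09) ≈ 9.799.

10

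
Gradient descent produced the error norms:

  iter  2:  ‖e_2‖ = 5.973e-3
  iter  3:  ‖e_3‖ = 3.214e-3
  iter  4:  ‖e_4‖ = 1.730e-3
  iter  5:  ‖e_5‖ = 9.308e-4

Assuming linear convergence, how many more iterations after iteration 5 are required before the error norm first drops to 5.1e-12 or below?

Rate ρ ≈ ‖e_5‖/‖e_4‖ = 9.308e-4/1.730e-3 = 0.5380.
After j more steps, ‖e_{5+j}‖ ≈ 9.308e-4·ρ^j; need ρ^j ≤ 5.1e-12/9.308e-4 = 5.47916e-09.
j ≥ ln(5.47916e-09)/ln(0.5380) = -19.0223/-0.61990 = 30.686.
So 31 more iterations are needed.

31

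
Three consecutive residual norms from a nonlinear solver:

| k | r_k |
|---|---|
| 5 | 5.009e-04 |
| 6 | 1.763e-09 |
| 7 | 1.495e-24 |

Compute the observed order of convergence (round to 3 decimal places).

2.764

p ≈ ln(r_7/r_6) / ln(r_6/r_5)
  = ln(1.495e-24/1.763e-09) / ln(1.763e-09/5.009e-04)
  = ln(8.47986e-16) / ln(3.51966e-06)
  = -34.703668 / -12.557146 ≈ 2.763659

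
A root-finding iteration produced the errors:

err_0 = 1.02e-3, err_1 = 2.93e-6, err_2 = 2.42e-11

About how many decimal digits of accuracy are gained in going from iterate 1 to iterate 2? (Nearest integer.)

5

Digits gained ≈ log₁₀(err_1/err_2) = log₁₀(2.93e-6/2.42e-11) = log₁₀(121074) ≈ 5.083.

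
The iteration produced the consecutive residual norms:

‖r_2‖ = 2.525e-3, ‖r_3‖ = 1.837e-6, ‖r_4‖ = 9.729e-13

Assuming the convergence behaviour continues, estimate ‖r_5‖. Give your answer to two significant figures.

First estimate the order: p ≈ ln(‖r_4‖/‖r_3‖) / ln(‖r_3‖/‖r_2‖) = ln(9.729e-13/1.837e-6)/ln(1.837e-6/2.525e-3) = ln(5.29614e-07)/ln(0.000727525) ≈ 1.9999.
Then ‖r_5‖ ≈ ‖r_4‖·(‖r_4‖/‖r_3‖)^p = 9.729e-13·(5.29614e-07)^1.9999 = 9.729e-13·2.80897e-13 ≈ 2.733e-25.

2.7e-25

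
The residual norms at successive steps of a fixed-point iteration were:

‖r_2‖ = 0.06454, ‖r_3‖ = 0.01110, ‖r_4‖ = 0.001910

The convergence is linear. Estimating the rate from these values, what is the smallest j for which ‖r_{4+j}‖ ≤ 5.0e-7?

5

Rate ρ ≈ ‖r_4‖/‖r_3‖ = 0.001910/0.01110 = 0.1721.
After j more steps, ‖r_{4+j}‖ ≈ 0.001910·ρ^j; need ρ^j ≤ 5.0e-7/0.001910 = 0.00026178.
j ≥ ln(0.00026178)/ln(0.1721) = -8.2480/-1.75968 = 4.687.
So 5 more iterations are needed.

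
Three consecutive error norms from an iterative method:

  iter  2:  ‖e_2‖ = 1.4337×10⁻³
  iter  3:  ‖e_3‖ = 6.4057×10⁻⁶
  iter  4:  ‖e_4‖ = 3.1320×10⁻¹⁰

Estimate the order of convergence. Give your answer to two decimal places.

1.83

p ≈ ln(‖e_4‖/‖e_3‖) / ln(‖e_3‖/‖e_2‖)
  = ln(3.1320×10⁻¹⁰/6.4057×10⁻⁶) / ln(6.4057×10⁻⁶/1.4337×10⁻³)
  = ln(4.8894e-05) / ln(0.00446795)
  = -9.92586 / -5.41083 ≈ 1.83444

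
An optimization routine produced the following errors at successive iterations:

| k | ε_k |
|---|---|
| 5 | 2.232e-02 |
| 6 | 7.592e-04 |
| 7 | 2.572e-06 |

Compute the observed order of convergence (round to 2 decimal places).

1.68

p ≈ ln(ε_7/ε_6) / ln(ε_6/ε_5)
  = ln(2.572e-06/7.592e-04) / ln(7.592e-04/2.232e-02)
  = ln(0.00338778) / ln(0.0340143)
  = -5.68758 / -3.38097 ≈ 1.68223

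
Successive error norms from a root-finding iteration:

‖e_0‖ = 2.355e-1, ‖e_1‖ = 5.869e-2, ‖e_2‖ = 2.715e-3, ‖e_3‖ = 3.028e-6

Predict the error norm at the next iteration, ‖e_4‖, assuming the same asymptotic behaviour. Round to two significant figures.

8.9e-13

First estimate the order: p ≈ ln(‖e_3‖/‖e_2‖) / ln(‖e_2‖/‖e_1‖) = ln(3.028e-6/2.715e-3)/ln(2.715e-3/5.869e-2) = ln(0.00111529)/ln(0.04626) ≈ 2.2120.
Then ‖e_4‖ ≈ ‖e_3‖·(‖e_3‖/‖e_2‖)^p = 3.028e-6·(0.00111529)^2.2120 = 3.028e-6·2.94321e-07 ≈ 8.912e-13.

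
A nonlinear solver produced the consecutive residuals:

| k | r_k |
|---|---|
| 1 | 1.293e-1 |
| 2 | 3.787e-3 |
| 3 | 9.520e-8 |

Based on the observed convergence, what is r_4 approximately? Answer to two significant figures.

1.5e-21

First estimate the order: p ≈ ln(r_3/r_2) / ln(r_2/r_1) = ln(9.520e-8/3.787e-3)/ln(3.787e-3/1.293e-1) = ln(2.51386e-05)/ln(0.0292885) ≈ 2.9998.
Then r_4 ≈ r_3·(r_3/r_2)^p = 9.520e-8·(2.51386e-05)^2.9998 = 9.520e-8·1.592e-14 ≈ 1.516e-21.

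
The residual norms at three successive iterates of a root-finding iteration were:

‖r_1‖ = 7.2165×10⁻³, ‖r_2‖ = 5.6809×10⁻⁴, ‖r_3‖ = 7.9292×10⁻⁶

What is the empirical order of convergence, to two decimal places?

1.68

p ≈ ln(‖r_3‖/‖r_2‖) / ln(‖r_2‖/‖r_1‖)
  = ln(7.9292×10⁻⁶/5.6809×10⁻⁴) / ln(5.6809×10⁻⁴/7.2165×10⁻³)
  = ln(0.0139576) / ln(0.078721)
  = -4.27173 / -2.54185 ≈ 1.68056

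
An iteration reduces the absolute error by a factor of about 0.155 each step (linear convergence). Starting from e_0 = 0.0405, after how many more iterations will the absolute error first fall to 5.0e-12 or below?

13

After k steps, e_k ≈ 0.0405·0.155^k.
Need 0.155^k ≤ 5.0e-12/0.0405 = 1.23457e-10.
k ≥ ln(1.23457e-10)/ln(0.155) = -22.8151/-1.86433 = 12.238.
Smallest integer k = 13.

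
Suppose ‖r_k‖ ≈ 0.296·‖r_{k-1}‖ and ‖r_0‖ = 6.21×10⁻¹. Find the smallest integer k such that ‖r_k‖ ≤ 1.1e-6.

After k steps, ‖r_k‖ ≈ 6.21×10⁻¹·0.296^k.
Need 0.296^k ≤ 1.1e-6/6.21×10⁻¹ = 1.77134e-06.
k ≥ ln(1.77134e-06)/ln(0.296) = -13.2438/-1.21740 = 10.879.
Smallest integer k = 11.

11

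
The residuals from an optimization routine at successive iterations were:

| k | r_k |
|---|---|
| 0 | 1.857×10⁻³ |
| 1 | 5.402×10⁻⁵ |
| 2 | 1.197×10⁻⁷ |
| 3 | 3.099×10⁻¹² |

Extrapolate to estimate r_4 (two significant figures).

First estimate the order: p ≈ ln(r_3/r_2) / ln(r_2/r_1) = ln(3.099×10⁻¹²/1.197×10⁻⁷)/ln(1.197×10⁻⁷/5.402×10⁻⁵) = ln(2.58897e-05)/ln(0.00221585) ≈ 1.7280.
Then r_4 ≈ r_3·(r_3/r_2)^p = 3.099×10⁻¹²·(2.58897e-05)^1.7280 = 3.099×10⁻¹²·1.18545e-08 ≈ 3.674e-20.

3.7e-20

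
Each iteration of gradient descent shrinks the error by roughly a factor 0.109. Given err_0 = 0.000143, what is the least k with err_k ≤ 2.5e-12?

9

After k steps, err_k ≈ 0.000143·0.109^k.
Need 0.109^k ≤ 2.5e-12/0.000143 = 1.74825e-08.
k ≥ ln(1.74825e-08)/ln(0.109) = -17.8621/-2.21641 = 8.059.
Smallest integer k = 9.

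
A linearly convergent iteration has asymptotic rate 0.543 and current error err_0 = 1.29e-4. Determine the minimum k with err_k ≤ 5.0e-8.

13

After k steps, err_k ≈ 1.29e-4·0.543^k.
Need 0.543^k ≤ 5.0e-8/1.29e-4 = 0.000387597.
k ≥ ln(0.000387597)/ln(0.543) = -7.8555/-0.61065 = 12.864.
Smallest integer k = 13.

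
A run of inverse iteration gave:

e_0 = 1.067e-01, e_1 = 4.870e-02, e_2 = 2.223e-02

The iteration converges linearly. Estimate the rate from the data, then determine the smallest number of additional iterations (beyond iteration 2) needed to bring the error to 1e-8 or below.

19

Rate ρ ≈ e_2/e_1 = 2.223e-02/4.870e-02 = 0.4565.
After j more steps, e_{2+j} ≈ 2.223e-02·ρ^j; need ρ^j ≤ 1e-8/2.223e-02 = 4.49843e-07.
j ≥ ln(4.49843e-07)/ln(0.4565) = -14.6144/-0.78417 = 18.637.
So 19 more iterations are needed.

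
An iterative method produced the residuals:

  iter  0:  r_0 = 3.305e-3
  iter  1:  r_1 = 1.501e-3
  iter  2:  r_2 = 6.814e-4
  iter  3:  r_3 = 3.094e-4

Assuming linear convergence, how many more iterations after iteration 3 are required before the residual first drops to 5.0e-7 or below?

9

Rate ρ ≈ r_3/r_2 = 3.094e-4/6.814e-4 = 0.4541.
After j more steps, r_{3+j} ≈ 3.094e-4·ρ^j; need ρ^j ≤ 5.0e-7/3.094e-4 = 0.00161603.
j ≥ ln(0.00161603)/ln(0.4541) = -6.4278/-0.78944 = 8.142.
So 9 more iterations are needed.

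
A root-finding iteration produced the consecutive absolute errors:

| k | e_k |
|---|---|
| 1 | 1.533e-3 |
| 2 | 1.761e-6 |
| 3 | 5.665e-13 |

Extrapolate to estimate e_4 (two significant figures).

First estimate the order: p ≈ ln(e_3/e_2) / ln(e_2/e_1) = ln(5.665e-13/1.761e-6)/ln(1.761e-6/1.533e-3) = ln(3.21692e-07)/ln(0.00114873) ≈ 2.2085.
Then e_4 ≈ e_3·(e_3/e_2)^p = 5.665e-13·(3.21692e-07)^2.2085 = 5.665e-13·4.58334e-15 ≈ 2.596e-27.

2.6e-27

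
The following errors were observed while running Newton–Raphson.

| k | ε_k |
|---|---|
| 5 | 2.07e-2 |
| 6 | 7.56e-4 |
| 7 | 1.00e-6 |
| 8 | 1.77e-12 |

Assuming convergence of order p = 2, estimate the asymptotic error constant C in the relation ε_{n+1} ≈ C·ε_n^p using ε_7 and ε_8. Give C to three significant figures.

C ≈ ε_8 / ε_7^2
  = 1.77e-12 / (1.00e-6)^2
  = 1.77e-12 / 1e-12 ≈ 1.77

1.77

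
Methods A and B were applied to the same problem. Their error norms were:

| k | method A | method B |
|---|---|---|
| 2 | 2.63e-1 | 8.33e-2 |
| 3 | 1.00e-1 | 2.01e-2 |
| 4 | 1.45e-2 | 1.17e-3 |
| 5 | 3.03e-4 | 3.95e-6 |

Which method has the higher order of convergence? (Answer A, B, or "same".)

same

Method A: p ≈ ln(3.03e-4/1.45e-2)/ln(1.45e-2/1.00e-1) ≈ 2.00.
Method B: p ≈ ln(3.95e-6/1.17e-3)/ln(1.17e-3/2.01e-2) ≈ 2.00.
Both orders ≈ 2.0 — effectively the same.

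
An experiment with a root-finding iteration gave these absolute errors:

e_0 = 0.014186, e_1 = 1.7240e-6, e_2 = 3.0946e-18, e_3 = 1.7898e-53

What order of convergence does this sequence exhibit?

3

Consecutive ratios: e_3/e_2 = 1.7898e-53/3.0946e-18 = 5.78362e-36, e_2/e_1 = 3.0946e-18/1.7240e-6 = 1.79501e-12.
p ≈ ln(5.78362e-36)/ln(1.79501e-12) = -81.1380/-27.0460 ≈ 3.00.
So the convergence is cubic (order 3).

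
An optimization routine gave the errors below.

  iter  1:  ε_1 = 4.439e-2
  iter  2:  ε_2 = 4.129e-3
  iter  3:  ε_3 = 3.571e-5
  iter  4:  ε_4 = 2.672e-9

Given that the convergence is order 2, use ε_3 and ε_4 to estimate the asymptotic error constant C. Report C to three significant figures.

C ≈ ε_4 / ε_3^2
  = 2.672e-9 / (3.571e-5)^2
  = 2.672e-9 / 1.2752e-09 ≈ 2.0954

2.10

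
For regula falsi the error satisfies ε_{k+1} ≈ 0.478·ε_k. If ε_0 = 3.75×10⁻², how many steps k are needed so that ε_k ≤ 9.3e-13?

34

After k steps, ε_k ≈ 3.75×10⁻²·0.478^k.
Need 0.478^k ≤ 9.3e-13/3.75×10⁻² = 2.48e-11.
k ≥ ln(2.48e-11)/ln(0.478) = -24.4202/-0.73814 = 33.083.
Smallest integer k = 34.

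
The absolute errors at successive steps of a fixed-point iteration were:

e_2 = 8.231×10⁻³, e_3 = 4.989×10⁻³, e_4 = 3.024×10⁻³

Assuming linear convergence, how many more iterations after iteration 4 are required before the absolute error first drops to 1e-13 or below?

49

Rate ρ ≈ e_4/e_3 = 3.024×10⁻³/4.989×10⁻³ = 0.6061.
After j more steps, e_{4+j} ≈ 3.024×10⁻³·ρ^j; need ρ^j ≤ 1e-13/3.024×10⁻³ = 3.30688e-11.
j ≥ ln(3.30688e-11)/ln(0.6061) = -24.1324/-0.50071 = 48.196.
So 49 more iterations are needed.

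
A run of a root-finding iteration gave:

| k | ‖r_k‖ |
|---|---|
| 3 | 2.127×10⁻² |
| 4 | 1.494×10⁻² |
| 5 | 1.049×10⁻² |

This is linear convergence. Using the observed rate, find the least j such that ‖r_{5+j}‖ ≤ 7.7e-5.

Rate ρ ≈ ‖r_5‖/‖r_4‖ = 1.049×10⁻²/1.494×10⁻² = 0.7021.
After j more steps, ‖r_{5+j}‖ ≈ 1.049×10⁻²·ρ^j; need ρ^j ≤ 7.7e-5/1.049×10⁻² = 0.00734032.
j ≥ ln(0.00734032)/ln(0.7021) = -4.9144/-0.35368 = 13.895.
So 14 more iterations are needed.

14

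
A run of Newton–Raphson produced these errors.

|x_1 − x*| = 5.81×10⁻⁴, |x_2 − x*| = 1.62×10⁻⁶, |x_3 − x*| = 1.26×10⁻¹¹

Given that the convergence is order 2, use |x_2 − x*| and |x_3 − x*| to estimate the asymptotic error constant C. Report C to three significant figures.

4.80

C ≈ |x_3 − x*| / |x_2 − x*|^2
  = 1.26×10⁻¹¹ / (1.62×10⁻⁶)^2
  = 1.26×10⁻¹¹ / 2.6244e-12 ≈ 4.8011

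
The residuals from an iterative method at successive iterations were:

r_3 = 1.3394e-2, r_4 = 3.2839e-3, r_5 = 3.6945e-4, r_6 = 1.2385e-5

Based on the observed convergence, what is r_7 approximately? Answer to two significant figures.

First estimate the order: p ≈ ln(r_6/r_5) / ln(r_5/r_4) = ln(1.2385e-5/3.6945e-4)/ln(3.6945e-4/3.2839e-3) = ln(0.0335228)/ln(0.112503) ≈ 1.5542.
Then r_7 ≈ r_6·(r_6/r_5)^p = 1.2385e-5·(0.0335228)^1.5542 = 1.2385e-5·0.00510604 ≈ 6.324e-08.

6.3e-8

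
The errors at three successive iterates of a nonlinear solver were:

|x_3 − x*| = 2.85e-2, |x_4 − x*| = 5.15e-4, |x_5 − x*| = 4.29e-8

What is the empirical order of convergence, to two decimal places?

p ≈ ln(|x_5 − x*|/|x_4 − x*|) / ln(|x_4 − x*|/|x_3 − x*|)
  = ln(4.29e-8/5.15e-4) / ln(5.15e-4/2.85e-2)
  = ln(8.3301e-05) / ln(0.0180702)
  = -9.39305 / -4.01349 ≈ 2.34037

2.34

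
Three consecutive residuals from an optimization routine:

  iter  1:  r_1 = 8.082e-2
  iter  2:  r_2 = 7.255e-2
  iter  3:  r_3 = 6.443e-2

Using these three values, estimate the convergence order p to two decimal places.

p ≈ ln(r_3/r_2) / ln(r_2/r_1)
  = ln(6.443e-2/7.255e-2) / ln(7.255e-2/8.082e-2)
  = ln(0.888077) / ln(0.897674)
  = -0.11870 / -0.10795 ≈ 1.09958

1.10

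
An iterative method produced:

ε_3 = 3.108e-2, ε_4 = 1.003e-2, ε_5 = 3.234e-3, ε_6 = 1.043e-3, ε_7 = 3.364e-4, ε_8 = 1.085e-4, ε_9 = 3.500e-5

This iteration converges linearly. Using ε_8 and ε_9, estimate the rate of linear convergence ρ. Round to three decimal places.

0.323

ρ ≈ ε_9/ε_8 = 3.500e-5/1.085e-4 = 0.32258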